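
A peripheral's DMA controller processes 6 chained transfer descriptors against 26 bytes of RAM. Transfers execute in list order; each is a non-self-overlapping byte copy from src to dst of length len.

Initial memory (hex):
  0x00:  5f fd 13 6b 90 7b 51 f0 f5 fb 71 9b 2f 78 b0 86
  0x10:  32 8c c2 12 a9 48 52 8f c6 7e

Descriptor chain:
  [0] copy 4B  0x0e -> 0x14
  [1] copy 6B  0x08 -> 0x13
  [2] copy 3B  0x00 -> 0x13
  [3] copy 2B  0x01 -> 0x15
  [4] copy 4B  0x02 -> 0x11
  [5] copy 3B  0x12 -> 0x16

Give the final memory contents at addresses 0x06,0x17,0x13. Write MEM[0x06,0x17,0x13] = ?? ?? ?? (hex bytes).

#0 dst[0x14+4] := {0xb0,0x86,0x32,0x8c}
#1 dst[0x13+6] := {0xf5,0xfb,0x71,0x9b,0x2f,0x78}
#2 dst[0x13+3] := {0x5f,0xfd,0x13}
#3 dst[0x15+2] := {0xfd,0x13}
#4 dst[0x11+4] := {0x13,0x6b,0x90,0x7b}
#5 dst[0x16+3] := {0x6b,0x90,0x7b}
query mem[0x06]=0x51, mem[0x17]=0x90, mem[0x13]=0x90

MEM[0x06,0x17,0x13] = 51 90 90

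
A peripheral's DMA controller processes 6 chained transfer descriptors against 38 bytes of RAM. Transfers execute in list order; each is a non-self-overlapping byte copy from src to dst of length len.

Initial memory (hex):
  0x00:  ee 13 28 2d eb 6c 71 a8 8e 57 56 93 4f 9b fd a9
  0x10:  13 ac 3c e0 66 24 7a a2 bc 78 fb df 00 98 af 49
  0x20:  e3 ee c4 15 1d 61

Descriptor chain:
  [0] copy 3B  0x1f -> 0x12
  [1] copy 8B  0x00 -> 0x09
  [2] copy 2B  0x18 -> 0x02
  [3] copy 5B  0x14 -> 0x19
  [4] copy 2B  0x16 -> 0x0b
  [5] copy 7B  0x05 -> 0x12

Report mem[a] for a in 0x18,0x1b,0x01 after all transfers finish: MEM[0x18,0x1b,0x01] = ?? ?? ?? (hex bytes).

#0 dst[0x12+3] := {0x49,0xe3,0xee}
#1 dst[0x09+8] := {0xee,0x13,0x28,0x2d,0xeb,0x6c,0x71,0xa8}
#2 dst[0x02+2] := {0xbc,0x78}
#3 dst[0x19+5] := {0xee,0x24,0x7a,0xa2,0xbc}
#4 dst[0x0b+2] := {0x7a,0xa2}
#5 dst[0x12+7] := {0x6c,0x71,0xa8,0x8e,0xee,0x13,0x7a}
query mem[0x18]=0x7a, mem[0x1b]=0x7a, mem[0x01]=0x13

MEM[0x18,0x1b,0x01] = 7a 7a 13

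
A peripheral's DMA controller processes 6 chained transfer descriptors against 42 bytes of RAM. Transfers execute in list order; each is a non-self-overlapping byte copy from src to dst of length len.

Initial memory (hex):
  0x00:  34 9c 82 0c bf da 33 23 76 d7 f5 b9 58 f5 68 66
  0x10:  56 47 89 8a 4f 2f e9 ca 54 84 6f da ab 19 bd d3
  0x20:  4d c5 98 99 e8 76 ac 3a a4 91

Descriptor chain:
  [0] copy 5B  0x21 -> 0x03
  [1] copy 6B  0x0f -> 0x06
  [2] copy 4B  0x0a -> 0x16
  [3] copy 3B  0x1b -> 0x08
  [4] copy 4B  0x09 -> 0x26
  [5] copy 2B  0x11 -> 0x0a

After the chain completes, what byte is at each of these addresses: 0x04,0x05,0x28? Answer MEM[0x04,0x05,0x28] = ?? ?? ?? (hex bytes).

  after D0: wrote 5B at 0x03 = c59899e876
  after D1: wrote 6B at 0x06 = 665647898a4f
  after D2: wrote 4B at 0x16 = 8a4f58f5
  after D3: wrote 3B at 0x08 = daab19
  after D4: wrote 4B at 0x26 = ab194f58
  after D5: wrote 2B at 0x0a = 4789
query mem[0x04]=0x98, mem[0x05]=0x99, mem[0x28]=0x4f

MEM[0x04,0x05,0x28] = 98 99 4f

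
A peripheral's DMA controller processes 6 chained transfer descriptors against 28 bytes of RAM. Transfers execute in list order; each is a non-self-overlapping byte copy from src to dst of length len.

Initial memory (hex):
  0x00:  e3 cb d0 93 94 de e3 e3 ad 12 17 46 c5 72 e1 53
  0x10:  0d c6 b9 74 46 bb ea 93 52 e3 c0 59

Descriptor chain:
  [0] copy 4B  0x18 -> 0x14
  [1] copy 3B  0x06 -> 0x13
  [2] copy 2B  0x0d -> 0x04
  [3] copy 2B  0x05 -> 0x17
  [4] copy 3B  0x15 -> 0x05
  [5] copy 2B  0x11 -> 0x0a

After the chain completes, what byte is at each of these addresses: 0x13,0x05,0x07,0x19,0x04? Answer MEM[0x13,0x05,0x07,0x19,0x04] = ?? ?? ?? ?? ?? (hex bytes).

MEM[0x13,0x05,0x07,0x19,0x04] = e3 ad e1 e3 72

D0: mem[0x14..0x17] <- [52 e3 c0 59]
D1: mem[0x13..0x15] <- [e3 e3 ad]
D2: mem[0x04..0x05] <- [72 e1]
D3: mem[0x17..0x18] <- [e1 e3]
D4: mem[0x05..0x07] <- [ad c0 e1]
D5: mem[0x0a..0x0b] <- [c6 b9]
query mem[0x13]=0xe3, mem[0x05]=0xad, mem[0x07]=0xe1, mem[0x19]=0xe3, mem[0x04]=0x72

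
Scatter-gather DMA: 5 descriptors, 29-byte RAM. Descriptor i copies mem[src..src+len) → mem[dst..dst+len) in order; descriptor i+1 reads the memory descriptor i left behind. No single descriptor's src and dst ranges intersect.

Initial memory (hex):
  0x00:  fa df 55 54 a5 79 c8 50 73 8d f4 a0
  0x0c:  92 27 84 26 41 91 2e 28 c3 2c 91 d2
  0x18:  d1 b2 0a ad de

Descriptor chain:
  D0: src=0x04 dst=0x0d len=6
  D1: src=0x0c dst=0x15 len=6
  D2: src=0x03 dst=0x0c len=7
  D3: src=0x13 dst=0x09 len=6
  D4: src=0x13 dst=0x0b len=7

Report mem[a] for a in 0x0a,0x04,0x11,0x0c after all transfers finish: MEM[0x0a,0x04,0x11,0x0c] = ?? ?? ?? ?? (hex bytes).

  after D0: wrote 6B at 0x0d = a579c850738d
  after D1: wrote 6B at 0x15 = 92a579c85073
  after D2: wrote 7B at 0x0c = 54a579c850738d
  after D3: wrote 6B at 0x09 = 28c392a579c8
  after D4: wrote 7B at 0x0b = 28c392a579c850
query mem[0x0a]=0xc3, mem[0x04]=0xa5, mem[0x11]=0x50, mem[0x0c]=0xc3

MEM[0x0a,0x04,0x11,0x0c] = c3 a5 50 c3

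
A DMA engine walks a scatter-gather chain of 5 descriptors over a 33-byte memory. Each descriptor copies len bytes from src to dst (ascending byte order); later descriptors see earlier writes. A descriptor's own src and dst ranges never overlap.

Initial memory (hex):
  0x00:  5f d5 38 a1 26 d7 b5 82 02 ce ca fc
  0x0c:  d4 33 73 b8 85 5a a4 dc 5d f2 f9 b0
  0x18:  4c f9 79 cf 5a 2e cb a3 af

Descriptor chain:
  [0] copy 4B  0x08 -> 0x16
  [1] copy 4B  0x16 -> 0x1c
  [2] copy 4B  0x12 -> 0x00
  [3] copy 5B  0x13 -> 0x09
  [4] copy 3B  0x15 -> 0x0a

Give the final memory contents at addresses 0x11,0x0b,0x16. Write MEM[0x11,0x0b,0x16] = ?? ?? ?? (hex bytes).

MEM[0x11,0x0b,0x16] = 5a 02 02

#0 dst[0x16+4] := {0x02,0xce,0xca,0xfc}
#1 dst[0x1c+4] := {0x02,0xce,0xca,0xfc}
#2 dst[0x00+4] := {0xa4,0xdc,0x5d,0xf2}
#3 dst[0x09+5] := {0xdc,0x5d,0xf2,0x02,0xce}
#4 dst[0x0a+3] := {0xf2,0x02,0xce}
query mem[0x11]=0x5a, mem[0x0b]=0x02, mem[0x16]=0x02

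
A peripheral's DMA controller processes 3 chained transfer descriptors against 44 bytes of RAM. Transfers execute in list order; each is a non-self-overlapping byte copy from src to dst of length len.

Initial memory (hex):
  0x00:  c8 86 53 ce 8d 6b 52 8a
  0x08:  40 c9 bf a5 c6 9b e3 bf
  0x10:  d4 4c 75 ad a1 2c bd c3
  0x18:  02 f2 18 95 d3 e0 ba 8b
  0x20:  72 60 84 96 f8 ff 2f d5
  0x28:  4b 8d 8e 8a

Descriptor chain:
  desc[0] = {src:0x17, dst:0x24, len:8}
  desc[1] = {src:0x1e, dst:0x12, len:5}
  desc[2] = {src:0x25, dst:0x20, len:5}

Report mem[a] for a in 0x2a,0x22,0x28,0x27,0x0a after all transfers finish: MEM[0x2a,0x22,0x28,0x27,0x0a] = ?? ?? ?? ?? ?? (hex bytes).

[0] 0x17->0x24 len=8 : c3 02 f2 18 95 d3 e0 ba
[1] 0x1e->0x12 len=5 : ba 8b 72 60 84
[2] 0x25->0x20 len=5 : 02 f2 18 95 d3
query mem[0x2a]=0xe0, mem[0x22]=0x18, mem[0x28]=0x95, mem[0x27]=0x18, mem[0x0a]=0xbf

MEM[0x2a,0x22,0x28,0x27,0x0a] = e0 18 95 18 bf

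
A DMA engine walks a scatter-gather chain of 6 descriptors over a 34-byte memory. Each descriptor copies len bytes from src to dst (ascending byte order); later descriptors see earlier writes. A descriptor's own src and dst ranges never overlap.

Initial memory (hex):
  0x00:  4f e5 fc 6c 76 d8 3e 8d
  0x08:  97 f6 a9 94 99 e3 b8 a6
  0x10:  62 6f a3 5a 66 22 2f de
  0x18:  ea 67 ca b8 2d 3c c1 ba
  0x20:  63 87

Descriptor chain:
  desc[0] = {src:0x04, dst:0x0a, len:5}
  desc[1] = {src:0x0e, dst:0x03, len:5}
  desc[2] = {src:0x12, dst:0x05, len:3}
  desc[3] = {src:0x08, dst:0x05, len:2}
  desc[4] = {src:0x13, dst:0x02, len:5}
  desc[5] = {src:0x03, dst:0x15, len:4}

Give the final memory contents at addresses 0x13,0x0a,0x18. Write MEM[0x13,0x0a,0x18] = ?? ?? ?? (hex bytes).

  after D0: wrote 5B at 0x0a = 76d83e8d97
  after D1: wrote 5B at 0x03 = 97a6626fa3
  after D2: wrote 3B at 0x05 = a35a66
  after D3: wrote 2B at 0x05 = 97f6
  after D4: wrote 5B at 0x02 = 5a66222fde
  after D5: wrote 4B at 0x15 = 66222fde
query mem[0x13]=0x5a, mem[0x0a]=0x76, mem[0x18]=0xde

MEM[0x13,0x0a,0x18] = 5a 76 de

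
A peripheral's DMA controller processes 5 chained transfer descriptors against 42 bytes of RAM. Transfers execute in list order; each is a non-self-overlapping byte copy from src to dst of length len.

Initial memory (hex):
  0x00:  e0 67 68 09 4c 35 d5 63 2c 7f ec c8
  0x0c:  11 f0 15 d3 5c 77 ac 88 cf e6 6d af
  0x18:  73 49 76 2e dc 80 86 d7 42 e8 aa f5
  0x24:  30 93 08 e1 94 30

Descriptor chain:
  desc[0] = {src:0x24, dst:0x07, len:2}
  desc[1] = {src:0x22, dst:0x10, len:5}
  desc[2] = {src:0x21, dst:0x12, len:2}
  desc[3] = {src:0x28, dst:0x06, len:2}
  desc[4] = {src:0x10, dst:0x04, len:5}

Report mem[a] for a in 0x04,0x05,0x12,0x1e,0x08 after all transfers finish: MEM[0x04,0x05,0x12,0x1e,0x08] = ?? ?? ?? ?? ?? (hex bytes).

MEM[0x04,0x05,0x12,0x1e,0x08] = aa f5 e8 86 08

[0] 0x24->0x07 len=2 : 30 93
[1] 0x22->0x10 len=5 : aa f5 30 93 08
[2] 0x21->0x12 len=2 : e8 aa
[3] 0x28->0x06 len=2 : 94 30
[4] 0x10->0x04 len=5 : aa f5 e8 aa 08
query mem[0x04]=0xaa, mem[0x05]=0xf5, mem[0x12]=0xe8, mem[0x1e]=0x86, mem[0x08]=0x08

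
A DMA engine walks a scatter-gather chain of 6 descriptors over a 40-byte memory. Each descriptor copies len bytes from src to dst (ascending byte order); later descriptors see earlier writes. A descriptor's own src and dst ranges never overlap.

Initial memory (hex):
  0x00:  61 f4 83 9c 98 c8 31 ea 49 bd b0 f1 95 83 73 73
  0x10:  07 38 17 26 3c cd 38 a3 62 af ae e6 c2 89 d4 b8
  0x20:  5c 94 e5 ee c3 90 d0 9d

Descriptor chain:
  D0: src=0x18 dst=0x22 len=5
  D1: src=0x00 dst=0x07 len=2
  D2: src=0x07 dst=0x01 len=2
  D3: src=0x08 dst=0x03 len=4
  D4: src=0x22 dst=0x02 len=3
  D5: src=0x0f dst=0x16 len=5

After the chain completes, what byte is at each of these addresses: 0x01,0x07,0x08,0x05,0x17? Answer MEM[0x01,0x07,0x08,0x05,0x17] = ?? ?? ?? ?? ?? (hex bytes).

[0] 0x18->0x22 len=5 : 62 af ae e6 c2
[1] 0x00->0x07 len=2 : 61 f4
[2] 0x07->0x01 len=2 : 61 f4
[3] 0x08->0x03 len=4 : f4 bd b0 f1
[4] 0x22->0x02 len=3 : 62 af ae
[5] 0x0f->0x16 len=5 : 73 07 38 17 26
query mem[0x01]=0x61, mem[0x07]=0x61, mem[0x08]=0xf4, mem[0x05]=0xb0, mem[0x17]=0x07

MEM[0x01,0x07,0x08,0x05,0x17] = 61 61 f4 b0 07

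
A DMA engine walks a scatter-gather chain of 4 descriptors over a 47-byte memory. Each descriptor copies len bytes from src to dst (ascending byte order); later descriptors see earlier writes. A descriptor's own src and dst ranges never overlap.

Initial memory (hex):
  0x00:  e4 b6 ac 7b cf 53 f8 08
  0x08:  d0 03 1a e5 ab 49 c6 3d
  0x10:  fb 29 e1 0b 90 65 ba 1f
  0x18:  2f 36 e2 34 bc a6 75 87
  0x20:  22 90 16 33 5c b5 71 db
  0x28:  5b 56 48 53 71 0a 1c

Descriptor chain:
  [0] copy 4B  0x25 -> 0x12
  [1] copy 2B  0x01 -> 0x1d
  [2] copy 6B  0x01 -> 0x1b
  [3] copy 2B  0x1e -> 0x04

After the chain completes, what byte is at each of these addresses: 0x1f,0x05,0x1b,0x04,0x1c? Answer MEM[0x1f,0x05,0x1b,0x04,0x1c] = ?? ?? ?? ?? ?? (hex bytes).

MEM[0x1f,0x05,0x1b,0x04,0x1c] = 53 53 b6 cf ac

D0: mem[0x12..0x15] <- [b5 71 db 5b]
D1: mem[0x1d..0x1e] <- [b6 ac]
D2: mem[0x1b..0x20] <- [b6 ac 7b cf 53 f8]
D3: mem[0x04..0x05] <- [cf 53]
query mem[0x1f]=0x53, mem[0x05]=0x53, mem[0x1b]=0xb6, mem[0x04]=0xcf, mem[0x1c]=0xac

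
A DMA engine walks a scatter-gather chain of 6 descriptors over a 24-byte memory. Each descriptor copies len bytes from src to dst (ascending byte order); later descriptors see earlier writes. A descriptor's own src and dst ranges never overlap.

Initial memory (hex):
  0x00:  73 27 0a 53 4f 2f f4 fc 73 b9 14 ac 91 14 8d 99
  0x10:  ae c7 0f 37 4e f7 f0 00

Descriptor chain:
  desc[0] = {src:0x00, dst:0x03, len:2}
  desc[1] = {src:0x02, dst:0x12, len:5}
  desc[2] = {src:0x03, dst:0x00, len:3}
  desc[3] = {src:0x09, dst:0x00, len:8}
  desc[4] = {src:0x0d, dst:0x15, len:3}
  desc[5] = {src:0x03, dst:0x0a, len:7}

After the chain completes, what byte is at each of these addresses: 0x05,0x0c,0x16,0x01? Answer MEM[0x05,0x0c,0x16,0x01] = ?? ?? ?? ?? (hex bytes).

  after D0: wrote 2B at 0x03 = 7327
  after D1: wrote 5B at 0x12 = 0a73272ff4
  after D2: wrote 3B at 0x00 = 73272f
  after D3: wrote 8B at 0x00 = b914ac91148d99ae
  after D4: wrote 3B at 0x15 = 148d99
  after D5: wrote 7B at 0x0a = 91148d99ae73b9
query mem[0x05]=0x8d, mem[0x0c]=0x8d, mem[0x16]=0x8d, mem[0x01]=0x14

MEM[0x05,0x0c,0x16,0x01] = 8d 8d 8d 14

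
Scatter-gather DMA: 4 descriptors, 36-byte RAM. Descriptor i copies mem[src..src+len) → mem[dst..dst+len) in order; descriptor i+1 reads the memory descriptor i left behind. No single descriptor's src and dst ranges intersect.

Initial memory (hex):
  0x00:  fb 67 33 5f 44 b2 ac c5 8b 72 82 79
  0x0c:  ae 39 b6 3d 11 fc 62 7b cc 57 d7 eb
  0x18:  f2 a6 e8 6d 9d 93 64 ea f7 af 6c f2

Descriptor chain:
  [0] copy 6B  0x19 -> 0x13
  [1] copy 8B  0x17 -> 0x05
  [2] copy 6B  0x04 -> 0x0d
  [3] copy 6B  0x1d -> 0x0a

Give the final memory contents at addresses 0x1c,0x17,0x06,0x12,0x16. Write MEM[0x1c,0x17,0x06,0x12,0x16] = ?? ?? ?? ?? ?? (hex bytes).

MEM[0x1c,0x17,0x06,0x12,0x16] = 9d 93 64 6d 9d

  after D0: wrote 6B at 0x13 = a6e86d9d9364
  after D1: wrote 8B at 0x05 = 9364a6e86d9d9364
  after D2: wrote 6B at 0x0d = 449364a6e86d
  after D3: wrote 6B at 0x0a = 9364eaf7af6c
query mem[0x1c]=0x9d, mem[0x17]=0x93, mem[0x06]=0x64, mem[0x12]=0x6d, mem[0x16]=0x9d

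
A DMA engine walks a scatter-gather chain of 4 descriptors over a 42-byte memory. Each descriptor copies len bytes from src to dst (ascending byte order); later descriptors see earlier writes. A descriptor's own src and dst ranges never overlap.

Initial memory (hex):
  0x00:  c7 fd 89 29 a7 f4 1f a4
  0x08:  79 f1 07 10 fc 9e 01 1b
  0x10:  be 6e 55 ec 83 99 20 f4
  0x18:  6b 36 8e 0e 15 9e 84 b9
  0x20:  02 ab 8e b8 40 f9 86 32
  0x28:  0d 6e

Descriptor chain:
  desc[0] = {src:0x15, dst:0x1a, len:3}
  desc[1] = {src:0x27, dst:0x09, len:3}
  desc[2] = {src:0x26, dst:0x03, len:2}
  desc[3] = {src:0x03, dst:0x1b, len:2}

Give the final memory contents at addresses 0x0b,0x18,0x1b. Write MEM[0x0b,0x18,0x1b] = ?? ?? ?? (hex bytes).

[0] 0x15->0x1a len=3 : 99 20 f4
[1] 0x27->0x09 len=3 : 32 0d 6e
[2] 0x26->0x03 len=2 : 86 32
[3] 0x03->0x1b len=2 : 86 32
query mem[0x0b]=0x6e, mem[0x18]=0x6b, mem[0x1b]=0x86

MEM[0x0b,0x18,0x1b] = 6e 6b 86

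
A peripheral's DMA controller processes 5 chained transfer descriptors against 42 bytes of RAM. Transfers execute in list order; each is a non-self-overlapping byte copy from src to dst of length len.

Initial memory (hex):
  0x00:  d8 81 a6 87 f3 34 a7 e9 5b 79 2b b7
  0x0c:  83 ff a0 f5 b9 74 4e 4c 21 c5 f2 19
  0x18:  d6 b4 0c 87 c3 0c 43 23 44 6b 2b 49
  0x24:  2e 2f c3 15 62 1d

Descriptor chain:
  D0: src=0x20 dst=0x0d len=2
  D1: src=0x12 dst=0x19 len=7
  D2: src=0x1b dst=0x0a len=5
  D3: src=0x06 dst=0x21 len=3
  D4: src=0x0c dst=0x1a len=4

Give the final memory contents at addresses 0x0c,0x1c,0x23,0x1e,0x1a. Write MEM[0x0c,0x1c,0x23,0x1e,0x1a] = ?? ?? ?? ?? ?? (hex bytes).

MEM[0x0c,0x1c,0x23,0x1e,0x1a] = f2 d6 5b 19 f2

#0 dst[0x0d+2] := {0x44,0x6b}
#1 dst[0x19+7] := {0x4e,0x4c,0x21,0xc5,0xf2,0x19,0xd6}
#2 dst[0x0a+5] := {0x21,0xc5,0xf2,0x19,0xd6}
#3 dst[0x21+3] := {0xa7,0xe9,0x5b}
#4 dst[0x1a+4] := {0xf2,0x19,0xd6,0xf5}
query mem[0x0c]=0xf2, mem[0x1c]=0xd6, mem[0x23]=0x5b, mem[0x1e]=0x19, mem[0x1a]=0xf2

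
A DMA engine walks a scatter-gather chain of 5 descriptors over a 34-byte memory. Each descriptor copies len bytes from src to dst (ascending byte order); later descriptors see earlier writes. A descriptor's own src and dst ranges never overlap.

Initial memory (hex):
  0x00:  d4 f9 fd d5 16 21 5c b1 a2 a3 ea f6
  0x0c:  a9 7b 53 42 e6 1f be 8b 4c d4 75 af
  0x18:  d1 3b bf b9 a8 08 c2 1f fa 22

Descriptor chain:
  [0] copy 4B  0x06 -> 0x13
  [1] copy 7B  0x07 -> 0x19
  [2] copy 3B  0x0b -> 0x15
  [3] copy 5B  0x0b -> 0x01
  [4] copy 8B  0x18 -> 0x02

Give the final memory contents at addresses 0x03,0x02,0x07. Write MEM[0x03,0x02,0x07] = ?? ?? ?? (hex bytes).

MEM[0x03,0x02,0x07] = b1 d1 f6

  after D0: wrote 4B at 0x13 = 5cb1a2a3
  after D1: wrote 7B at 0x19 = b1a2a3eaf6a97b
  after D2: wrote 3B at 0x15 = f6a97b
  after D3: wrote 5B at 0x01 = f6a97b5342
  after D4: wrote 8B at 0x02 = d1b1a2a3eaf6a97b
query mem[0x03]=0xb1, mem[0x02]=0xd1, mem[0x07]=0xf6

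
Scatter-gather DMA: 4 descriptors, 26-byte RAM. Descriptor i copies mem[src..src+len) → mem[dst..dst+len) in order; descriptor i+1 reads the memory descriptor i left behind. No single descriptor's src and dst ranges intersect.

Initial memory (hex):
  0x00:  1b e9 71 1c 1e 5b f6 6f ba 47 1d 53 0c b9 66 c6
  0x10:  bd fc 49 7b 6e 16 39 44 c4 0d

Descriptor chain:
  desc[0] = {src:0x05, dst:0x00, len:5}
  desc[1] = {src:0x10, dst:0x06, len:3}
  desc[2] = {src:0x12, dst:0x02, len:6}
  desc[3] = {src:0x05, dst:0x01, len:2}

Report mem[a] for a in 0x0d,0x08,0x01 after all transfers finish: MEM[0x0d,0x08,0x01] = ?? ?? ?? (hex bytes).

#0 dst[0x00+5] := {0x5b,0xf6,0x6f,0xba,0x47}
#1 dst[0x06+3] := {0xbd,0xfc,0x49}
#2 dst[0x02+6] := {0x49,0x7b,0x6e,0x16,0x39,0x44}
#3 dst[0x01+2] := {0x16,0x39}
query mem[0x0d]=0xb9, mem[0x08]=0x49, mem[0x01]=0x16

MEM[0x0d,0x08,0x01] = b9 49 16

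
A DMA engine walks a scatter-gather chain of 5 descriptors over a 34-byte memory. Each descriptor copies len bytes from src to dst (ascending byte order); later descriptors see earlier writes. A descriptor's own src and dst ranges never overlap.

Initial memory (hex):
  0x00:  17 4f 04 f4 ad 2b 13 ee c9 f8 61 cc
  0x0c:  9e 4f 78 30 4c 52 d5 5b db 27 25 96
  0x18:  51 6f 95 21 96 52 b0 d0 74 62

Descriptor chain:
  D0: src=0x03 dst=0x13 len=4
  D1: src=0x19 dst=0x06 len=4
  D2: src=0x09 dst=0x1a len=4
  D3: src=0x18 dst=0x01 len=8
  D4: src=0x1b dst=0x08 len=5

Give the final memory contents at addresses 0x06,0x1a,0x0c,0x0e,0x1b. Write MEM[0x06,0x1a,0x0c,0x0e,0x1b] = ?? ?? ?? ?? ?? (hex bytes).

MEM[0x06,0x1a,0x0c,0x0e,0x1b] = 9e 96 d0 78 61

#0 dst[0x13+4] := {0xf4,0xad,0x2b,0x13}
#1 dst[0x06+4] := {0x6f,0x95,0x21,0x96}
#2 dst[0x1a+4] := {0x96,0x61,0xcc,0x9e}
#3 dst[0x01+8] := {0x51,0x6f,0x96,0x61,0xcc,0x9e,0xb0,0xd0}
#4 dst[0x08+5] := {0x61,0xcc,0x9e,0xb0,0xd0}
query mem[0x06]=0x9e, mem[0x1a]=0x96, mem[0x0c]=0xd0, mem[0x0e]=0x78, mem[0x1b]=0x61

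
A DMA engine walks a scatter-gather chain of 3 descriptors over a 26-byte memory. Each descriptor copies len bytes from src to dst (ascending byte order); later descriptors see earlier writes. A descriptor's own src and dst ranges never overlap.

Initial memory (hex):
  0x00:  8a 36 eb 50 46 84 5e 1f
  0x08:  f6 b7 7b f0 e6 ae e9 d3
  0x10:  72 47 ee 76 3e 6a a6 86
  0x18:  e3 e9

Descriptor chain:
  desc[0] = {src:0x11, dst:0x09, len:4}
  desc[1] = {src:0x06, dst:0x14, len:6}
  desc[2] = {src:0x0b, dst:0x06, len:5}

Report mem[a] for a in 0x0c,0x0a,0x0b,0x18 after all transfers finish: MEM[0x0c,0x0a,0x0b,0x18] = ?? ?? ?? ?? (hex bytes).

MEM[0x0c,0x0a,0x0b,0x18] = 3e d3 76 ee

#0 dst[0x09+4] := {0x47,0xee,0x76,0x3e}
#1 dst[0x14+6] := {0x5e,0x1f,0xf6,0x47,0xee,0x76}
#2 dst[0x06+5] := {0x76,0x3e,0xae,0xe9,0xd3}
query mem[0x0c]=0x3e, mem[0x0a]=0xd3, mem[0x0b]=0x76, mem[0x18]=0xee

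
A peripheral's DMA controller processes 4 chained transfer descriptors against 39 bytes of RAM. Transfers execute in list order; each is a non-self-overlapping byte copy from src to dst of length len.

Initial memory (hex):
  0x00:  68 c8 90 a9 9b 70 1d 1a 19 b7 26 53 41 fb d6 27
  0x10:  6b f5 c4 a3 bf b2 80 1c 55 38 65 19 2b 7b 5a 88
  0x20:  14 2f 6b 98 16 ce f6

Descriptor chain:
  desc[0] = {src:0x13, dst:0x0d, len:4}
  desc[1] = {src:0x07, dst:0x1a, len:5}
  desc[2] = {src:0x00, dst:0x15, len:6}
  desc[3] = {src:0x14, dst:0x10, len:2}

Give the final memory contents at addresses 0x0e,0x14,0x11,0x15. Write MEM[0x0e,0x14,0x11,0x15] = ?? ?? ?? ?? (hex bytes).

MEM[0x0e,0x14,0x11,0x15] = bf bf 68 68

[0] 0x13->0x0d len=4 : a3 bf b2 80
[1] 0x07->0x1a len=5 : 1a 19 b7 26 53
[2] 0x00->0x15 len=6 : 68 c8 90 a9 9b 70
[3] 0x14->0x10 len=2 : bf 68
query mem[0x0e]=0xbf, mem[0x14]=0xbf, mem[0x11]=0x68, mem[0x15]=0x68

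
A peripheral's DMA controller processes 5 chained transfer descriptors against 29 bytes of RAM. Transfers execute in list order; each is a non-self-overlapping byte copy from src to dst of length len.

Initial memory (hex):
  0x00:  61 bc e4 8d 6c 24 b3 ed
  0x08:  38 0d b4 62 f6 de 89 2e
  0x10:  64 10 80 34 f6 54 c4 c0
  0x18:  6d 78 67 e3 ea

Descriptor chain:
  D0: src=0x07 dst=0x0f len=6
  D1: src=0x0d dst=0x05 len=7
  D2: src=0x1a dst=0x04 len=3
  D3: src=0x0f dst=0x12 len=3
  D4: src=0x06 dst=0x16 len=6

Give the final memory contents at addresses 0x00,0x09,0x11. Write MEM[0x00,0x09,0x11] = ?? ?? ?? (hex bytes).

MEM[0x00,0x09,0x11] = 61 0d 0d

D0: mem[0x0f..0x14] <- [ed 38 0d b4 62 f6]
D1: mem[0x05..0x0b] <- [de 89 ed 38 0d b4 62]
D2: mem[0x04..0x06] <- [67 e3 ea]
D3: mem[0x12..0x14] <- [ed 38 0d]
D4: mem[0x16..0x1b] <- [ea ed 38 0d b4 62]
query mem[0x00]=0x61, mem[0x09]=0x0d, mem[0x11]=0x0d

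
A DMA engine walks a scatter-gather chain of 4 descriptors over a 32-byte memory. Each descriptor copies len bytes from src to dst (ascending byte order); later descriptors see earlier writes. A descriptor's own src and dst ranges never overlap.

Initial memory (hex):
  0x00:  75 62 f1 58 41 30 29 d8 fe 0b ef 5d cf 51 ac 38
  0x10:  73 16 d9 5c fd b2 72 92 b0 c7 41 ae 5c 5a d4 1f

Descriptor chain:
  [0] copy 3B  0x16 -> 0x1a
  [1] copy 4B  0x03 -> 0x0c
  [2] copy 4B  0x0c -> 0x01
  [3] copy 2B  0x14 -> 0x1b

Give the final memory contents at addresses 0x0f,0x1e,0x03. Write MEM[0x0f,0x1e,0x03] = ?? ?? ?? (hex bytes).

MEM[0x0f,0x1e,0x03] = 29 d4 30

  after D0: wrote 3B at 0x1a = 7292b0
  after D1: wrote 4B at 0x0c = 58413029
  after D2: wrote 4B at 0x01 = 58413029
  after D3: wrote 2B at 0x1b = fdb2
query mem[0x0f]=0x29, mem[0x1e]=0xd4, mem[0x03]=0x30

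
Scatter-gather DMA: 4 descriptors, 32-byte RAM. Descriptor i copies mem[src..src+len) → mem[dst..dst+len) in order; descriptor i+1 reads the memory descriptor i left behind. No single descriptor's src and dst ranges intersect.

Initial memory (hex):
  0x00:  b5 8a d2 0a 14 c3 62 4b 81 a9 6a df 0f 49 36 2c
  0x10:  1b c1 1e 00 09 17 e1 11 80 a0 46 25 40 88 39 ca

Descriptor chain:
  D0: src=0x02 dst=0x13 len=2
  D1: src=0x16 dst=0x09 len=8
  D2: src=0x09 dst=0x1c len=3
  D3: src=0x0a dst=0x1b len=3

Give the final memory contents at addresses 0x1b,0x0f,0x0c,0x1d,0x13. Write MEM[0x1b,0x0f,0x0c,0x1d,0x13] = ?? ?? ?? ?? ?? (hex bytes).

MEM[0x1b,0x0f,0x0c,0x1d,0x13] = 11 40 a0 a0 d2

[0] 0x02->0x13 len=2 : d2 0a
[1] 0x16->0x09 len=8 : e1 11 80 a0 46 25 40 88
[2] 0x09->0x1c len=3 : e1 11 80
[3] 0x0a->0x1b len=3 : 11 80 a0
query mem[0x1b]=0x11, mem[0x0f]=0x40, mem[0x0c]=0xa0, mem[0x1d]=0xa0, mem[0x13]=0xd2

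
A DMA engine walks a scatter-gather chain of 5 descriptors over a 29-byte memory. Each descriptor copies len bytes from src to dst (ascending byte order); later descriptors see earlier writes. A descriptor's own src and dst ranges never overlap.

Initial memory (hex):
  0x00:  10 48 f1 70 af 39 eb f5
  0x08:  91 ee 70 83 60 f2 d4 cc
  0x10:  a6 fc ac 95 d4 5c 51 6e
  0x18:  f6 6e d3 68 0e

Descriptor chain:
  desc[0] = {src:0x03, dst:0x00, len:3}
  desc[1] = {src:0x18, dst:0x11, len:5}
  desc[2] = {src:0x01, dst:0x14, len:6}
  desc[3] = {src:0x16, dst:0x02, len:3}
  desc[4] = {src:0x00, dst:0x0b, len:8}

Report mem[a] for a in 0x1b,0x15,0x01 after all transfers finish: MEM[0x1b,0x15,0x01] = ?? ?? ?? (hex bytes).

MEM[0x1b,0x15,0x01] = 68 39 af

D0: mem[0x00..0x02] <- [70 af 39]
D1: mem[0x11..0x15] <- [f6 6e d3 68 0e]
D2: mem[0x14..0x19] <- [af 39 70 af 39 eb]
D3: mem[0x02..0x04] <- [70 af 39]
D4: mem[0x0b..0x12] <- [70 af 70 af 39 39 eb f5]
query mem[0x1b]=0x68, mem[0x15]=0x39, mem[0x01]=0xaf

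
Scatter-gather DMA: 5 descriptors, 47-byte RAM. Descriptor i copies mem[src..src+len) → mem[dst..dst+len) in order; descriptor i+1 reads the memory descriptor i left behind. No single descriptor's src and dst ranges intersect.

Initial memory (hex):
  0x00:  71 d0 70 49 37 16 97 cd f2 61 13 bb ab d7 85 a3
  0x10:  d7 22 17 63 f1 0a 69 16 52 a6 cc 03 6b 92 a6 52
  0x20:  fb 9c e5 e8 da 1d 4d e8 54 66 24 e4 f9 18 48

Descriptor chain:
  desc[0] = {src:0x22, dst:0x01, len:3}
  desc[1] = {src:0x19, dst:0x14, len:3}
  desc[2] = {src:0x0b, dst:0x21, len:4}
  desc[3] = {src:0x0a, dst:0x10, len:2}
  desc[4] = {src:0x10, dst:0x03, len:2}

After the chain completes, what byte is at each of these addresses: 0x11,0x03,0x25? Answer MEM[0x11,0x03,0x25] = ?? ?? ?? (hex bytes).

[0] 0x22->0x01 len=3 : e5 e8 da
[1] 0x19->0x14 len=3 : a6 cc 03
[2] 0x0b->0x21 len=4 : bb ab d7 85
[3] 0x0a->0x10 len=2 : 13 bb
[4] 0x10->0x03 len=2 : 13 bb
query mem[0x11]=0xbb, mem[0x03]=0x13, mem[0x25]=0x1d

MEM[0x11,0x03,0x25] = bb 13 1d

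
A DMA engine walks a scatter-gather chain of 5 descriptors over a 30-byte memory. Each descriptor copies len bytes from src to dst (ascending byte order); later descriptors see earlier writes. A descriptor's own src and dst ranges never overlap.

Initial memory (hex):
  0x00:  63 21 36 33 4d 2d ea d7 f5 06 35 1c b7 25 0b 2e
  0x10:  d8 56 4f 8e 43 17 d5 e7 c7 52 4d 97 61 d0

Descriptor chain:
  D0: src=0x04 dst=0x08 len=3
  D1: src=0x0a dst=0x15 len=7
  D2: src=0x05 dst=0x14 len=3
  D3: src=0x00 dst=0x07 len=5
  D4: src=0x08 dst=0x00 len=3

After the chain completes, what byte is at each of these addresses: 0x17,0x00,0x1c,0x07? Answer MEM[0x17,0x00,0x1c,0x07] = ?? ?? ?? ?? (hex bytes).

MEM[0x17,0x00,0x1c,0x07] = b7 21 61 63

  after D0: wrote 3B at 0x08 = 4d2dea
  after D1: wrote 7B at 0x15 = ea1cb7250b2ed8
  after D2: wrote 3B at 0x14 = 2dead7
  after D3: wrote 5B at 0x07 = 632136334d
  after D4: wrote 3B at 0x00 = 213633
query mem[0x17]=0xb7, mem[0x00]=0x21, mem[0x1c]=0x61, mem[0x07]=0x63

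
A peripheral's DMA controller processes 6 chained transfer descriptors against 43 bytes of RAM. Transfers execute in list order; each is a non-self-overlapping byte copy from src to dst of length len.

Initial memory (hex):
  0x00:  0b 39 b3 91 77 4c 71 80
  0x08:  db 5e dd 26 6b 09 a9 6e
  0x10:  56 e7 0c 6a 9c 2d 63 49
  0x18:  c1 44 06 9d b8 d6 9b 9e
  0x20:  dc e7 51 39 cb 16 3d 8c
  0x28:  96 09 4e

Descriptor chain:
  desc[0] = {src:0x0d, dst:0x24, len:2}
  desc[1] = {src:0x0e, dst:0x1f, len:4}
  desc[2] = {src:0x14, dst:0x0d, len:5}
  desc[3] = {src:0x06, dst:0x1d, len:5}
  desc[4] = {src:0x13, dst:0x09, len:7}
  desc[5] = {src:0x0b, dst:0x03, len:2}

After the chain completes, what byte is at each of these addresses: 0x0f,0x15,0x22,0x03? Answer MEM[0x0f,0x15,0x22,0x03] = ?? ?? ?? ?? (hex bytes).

MEM[0x0f,0x15,0x22,0x03] = 44 2d e7 2d

  after D0: wrote 2B at 0x24 = 09a9
  after D1: wrote 4B at 0x1f = a96e56e7
  after D2: wrote 5B at 0x0d = 9c2d6349c1
  after D3: wrote 5B at 0x1d = 7180db5edd
  after D4: wrote 7B at 0x09 = 6a9c2d6349c144
  after D5: wrote 2B at 0x03 = 2d63
query mem[0x0f]=0x44, mem[0x15]=0x2d, mem[0x22]=0xe7, mem[0x03]=0x2d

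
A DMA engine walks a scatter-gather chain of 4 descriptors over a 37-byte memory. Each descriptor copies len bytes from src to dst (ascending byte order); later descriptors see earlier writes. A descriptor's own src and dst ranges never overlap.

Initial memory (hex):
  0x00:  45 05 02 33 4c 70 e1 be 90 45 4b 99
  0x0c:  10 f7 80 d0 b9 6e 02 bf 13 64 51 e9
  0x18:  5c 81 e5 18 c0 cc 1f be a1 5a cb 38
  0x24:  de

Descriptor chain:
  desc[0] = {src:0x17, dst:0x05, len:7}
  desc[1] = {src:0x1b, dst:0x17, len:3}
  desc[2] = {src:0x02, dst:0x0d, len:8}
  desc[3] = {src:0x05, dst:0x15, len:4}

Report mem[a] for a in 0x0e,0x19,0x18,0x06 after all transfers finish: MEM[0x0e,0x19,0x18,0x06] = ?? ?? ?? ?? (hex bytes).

  after D0: wrote 7B at 0x05 = e95c81e518c0cc
  after D1: wrote 3B at 0x17 = 18c0cc
  after D2: wrote 8B at 0x0d = 02334ce95c81e518
  after D3: wrote 4B at 0x15 = e95c81e5
query mem[0x0e]=0x33, mem[0x19]=0xcc, mem[0x18]=0xe5, mem[0x06]=0x5c

MEM[0x0e,0x19,0x18,0x06] = 33 cc e5 5c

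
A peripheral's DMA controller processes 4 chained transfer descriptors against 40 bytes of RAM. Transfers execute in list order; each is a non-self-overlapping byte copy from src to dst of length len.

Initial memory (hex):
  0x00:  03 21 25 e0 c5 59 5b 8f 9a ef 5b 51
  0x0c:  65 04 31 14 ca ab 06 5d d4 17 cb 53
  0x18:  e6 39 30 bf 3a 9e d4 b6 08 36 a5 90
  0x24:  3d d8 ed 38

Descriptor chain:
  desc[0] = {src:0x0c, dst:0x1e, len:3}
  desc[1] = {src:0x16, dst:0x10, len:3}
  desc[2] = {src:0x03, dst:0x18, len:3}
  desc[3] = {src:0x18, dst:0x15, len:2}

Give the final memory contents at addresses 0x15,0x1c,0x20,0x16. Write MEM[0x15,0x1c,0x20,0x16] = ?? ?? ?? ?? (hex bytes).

  after D0: wrote 3B at 0x1e = 650431
  after D1: wrote 3B at 0x10 = cb53e6
  after D2: wrote 3B at 0x18 = e0c559
  after D3: wrote 2B at 0x15 = e0c5
query mem[0x15]=0xe0, mem[0x1c]=0x3a, mem[0x20]=0x31, mem[0x16]=0xc5

MEM[0x15,0x1c,0x20,0x16] = e0 3a 31 c5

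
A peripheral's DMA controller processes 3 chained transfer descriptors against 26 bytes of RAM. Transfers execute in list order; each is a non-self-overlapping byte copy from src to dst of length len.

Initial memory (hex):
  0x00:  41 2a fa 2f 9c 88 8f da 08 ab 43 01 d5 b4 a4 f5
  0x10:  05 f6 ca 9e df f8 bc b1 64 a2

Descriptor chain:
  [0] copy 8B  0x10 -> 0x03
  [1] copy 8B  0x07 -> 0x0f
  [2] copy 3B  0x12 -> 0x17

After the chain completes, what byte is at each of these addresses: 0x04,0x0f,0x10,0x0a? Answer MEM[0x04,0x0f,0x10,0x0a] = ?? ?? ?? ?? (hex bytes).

  after D0: wrote 8B at 0x03 = 05f6ca9edff8bcb1
  after D1: wrote 8B at 0x0f = dff8bcb101d5b4a4
  after D2: wrote 3B at 0x17 = b101d5
query mem[0x04]=0xf6, mem[0x0f]=0xdf, mem[0x10]=0xf8, mem[0x0a]=0xb1

MEM[0x04,0x0f,0x10,0x0a] = f6 df f8 b1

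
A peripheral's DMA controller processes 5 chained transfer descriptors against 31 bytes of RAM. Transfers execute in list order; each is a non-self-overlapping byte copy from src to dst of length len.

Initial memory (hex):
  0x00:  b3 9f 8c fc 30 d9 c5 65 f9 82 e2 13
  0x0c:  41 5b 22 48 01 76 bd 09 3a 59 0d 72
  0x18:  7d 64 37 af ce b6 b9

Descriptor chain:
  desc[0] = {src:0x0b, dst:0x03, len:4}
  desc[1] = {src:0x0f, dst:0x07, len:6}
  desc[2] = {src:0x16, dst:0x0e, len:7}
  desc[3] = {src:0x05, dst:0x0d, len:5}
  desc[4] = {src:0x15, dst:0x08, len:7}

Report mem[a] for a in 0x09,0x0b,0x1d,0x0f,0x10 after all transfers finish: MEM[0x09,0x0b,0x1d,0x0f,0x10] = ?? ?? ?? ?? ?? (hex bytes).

MEM[0x09,0x0b,0x1d,0x0f,0x10] = 0d 7d b6 48 01

[0] 0x0b->0x03 len=4 : 13 41 5b 22
[1] 0x0f->0x07 len=6 : 48 01 76 bd 09 3a
[2] 0x16->0x0e len=7 : 0d 72 7d 64 37 af ce
[3] 0x05->0x0d len=5 : 5b 22 48 01 76
[4] 0x15->0x08 len=7 : 59 0d 72 7d 64 37 af
query mem[0x09]=0x0d, mem[0x0b]=0x7d, mem[0x1d]=0xb6, mem[0x0f]=0x48, mem[0x10]=0x01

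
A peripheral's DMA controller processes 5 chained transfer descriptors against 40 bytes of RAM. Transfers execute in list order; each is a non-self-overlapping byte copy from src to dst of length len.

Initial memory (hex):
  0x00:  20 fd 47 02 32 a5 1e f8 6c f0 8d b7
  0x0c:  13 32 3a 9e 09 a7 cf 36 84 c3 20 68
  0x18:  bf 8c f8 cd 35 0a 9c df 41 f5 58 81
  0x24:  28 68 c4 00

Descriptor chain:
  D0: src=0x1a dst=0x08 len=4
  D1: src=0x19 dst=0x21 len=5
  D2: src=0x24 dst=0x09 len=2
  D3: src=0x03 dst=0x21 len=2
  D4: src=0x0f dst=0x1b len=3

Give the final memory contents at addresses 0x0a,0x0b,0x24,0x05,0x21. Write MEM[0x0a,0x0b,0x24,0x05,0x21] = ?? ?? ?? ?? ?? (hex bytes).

D0: mem[0x08..0x0b] <- [f8 cd 35 0a]
D1: mem[0x21..0x25] <- [8c f8 cd 35 0a]
D2: mem[0x09..0x0a] <- [35 0a]
D3: mem[0x21..0x22] <- [02 32]
D4: mem[0x1b..0x1d] <- [9e 09 a7]
query mem[0x0a]=0x0a, mem[0x0b]=0x0a, mem[0x24]=0x35, mem[0x05]=0xa5, mem[0x21]=0x02

MEM[0x0a,0x0b,0x24,0x05,0x21] = 0a 0a 35 a5 02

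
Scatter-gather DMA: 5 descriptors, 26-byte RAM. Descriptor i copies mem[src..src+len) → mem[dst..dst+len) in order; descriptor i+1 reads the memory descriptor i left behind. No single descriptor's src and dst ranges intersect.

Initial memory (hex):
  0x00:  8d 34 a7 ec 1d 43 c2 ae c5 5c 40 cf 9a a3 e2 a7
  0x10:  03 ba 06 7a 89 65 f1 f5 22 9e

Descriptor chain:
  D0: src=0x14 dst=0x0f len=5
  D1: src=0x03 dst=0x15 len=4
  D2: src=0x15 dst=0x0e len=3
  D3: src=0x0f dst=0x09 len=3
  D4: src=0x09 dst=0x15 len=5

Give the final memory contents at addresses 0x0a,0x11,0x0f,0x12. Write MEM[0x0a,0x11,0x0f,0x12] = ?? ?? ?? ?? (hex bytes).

#0 dst[0x0f+5] := {0x89,0x65,0xf1,0xf5,0x22}
#1 dst[0x15+4] := {0xec,0x1d,0x43,0xc2}
#2 dst[0x0e+3] := {0xec,0x1d,0x43}
#3 dst[0x09+3] := {0x1d,0x43,0xf1}
#4 dst[0x15+5] := {0x1d,0x43,0xf1,0x9a,0xa3}
query mem[0x0a]=0x43, mem[0x11]=0xf1, mem[0x0f]=0x1d, mem[0x12]=0xf5

MEM[0x0a,0x11,0x0f,0x12] = 43 f1 1d f5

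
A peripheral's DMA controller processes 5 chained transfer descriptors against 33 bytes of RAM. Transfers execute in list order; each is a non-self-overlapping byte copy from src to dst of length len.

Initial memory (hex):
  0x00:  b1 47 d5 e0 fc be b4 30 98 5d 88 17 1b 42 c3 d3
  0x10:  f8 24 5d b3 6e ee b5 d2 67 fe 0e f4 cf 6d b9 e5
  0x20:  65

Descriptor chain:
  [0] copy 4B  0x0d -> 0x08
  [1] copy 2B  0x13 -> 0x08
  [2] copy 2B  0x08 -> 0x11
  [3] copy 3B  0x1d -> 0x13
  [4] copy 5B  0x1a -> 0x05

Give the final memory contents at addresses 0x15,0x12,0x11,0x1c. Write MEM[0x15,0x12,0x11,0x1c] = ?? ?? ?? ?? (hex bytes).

#0 dst[0x08+4] := {0x42,0xc3,0xd3,0xf8}
#1 dst[0x08+2] := {0xb3,0x6e}
#2 dst[0x11+2] := {0xb3,0x6e}
#3 dst[0x13+3] := {0x6d,0xb9,0xe5}
#4 dst[0x05+5] := {0x0e,0xf4,0xcf,0x6d,0xb9}
query mem[0x15]=0xe5, mem[0x12]=0x6e, mem[0x11]=0xb3, mem[0x1c]=0xcf

MEM[0x15,0x12,0x11,0x1c] = e5 6e b3 cf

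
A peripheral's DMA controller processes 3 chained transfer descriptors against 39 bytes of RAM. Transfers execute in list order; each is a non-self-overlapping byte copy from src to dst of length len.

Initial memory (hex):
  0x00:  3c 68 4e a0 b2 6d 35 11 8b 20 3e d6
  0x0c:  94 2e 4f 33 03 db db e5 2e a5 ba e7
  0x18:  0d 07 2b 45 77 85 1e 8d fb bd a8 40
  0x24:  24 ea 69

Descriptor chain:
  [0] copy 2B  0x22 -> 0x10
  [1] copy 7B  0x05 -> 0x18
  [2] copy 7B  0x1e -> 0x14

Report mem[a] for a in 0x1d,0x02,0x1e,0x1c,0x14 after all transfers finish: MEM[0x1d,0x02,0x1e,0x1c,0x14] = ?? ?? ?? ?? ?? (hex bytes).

MEM[0x1d,0x02,0x1e,0x1c,0x14] = 3e 4e d6 20 d6

  after D0: wrote 2B at 0x10 = a840
  after D1: wrote 7B at 0x18 = 6d35118b203ed6
  after D2: wrote 7B at 0x14 = d68dfbbda84024
query mem[0x1d]=0x3e, mem[0x02]=0x4e, mem[0x1e]=0xd6, mem[0x1c]=0x20, mem[0x14]=0xd6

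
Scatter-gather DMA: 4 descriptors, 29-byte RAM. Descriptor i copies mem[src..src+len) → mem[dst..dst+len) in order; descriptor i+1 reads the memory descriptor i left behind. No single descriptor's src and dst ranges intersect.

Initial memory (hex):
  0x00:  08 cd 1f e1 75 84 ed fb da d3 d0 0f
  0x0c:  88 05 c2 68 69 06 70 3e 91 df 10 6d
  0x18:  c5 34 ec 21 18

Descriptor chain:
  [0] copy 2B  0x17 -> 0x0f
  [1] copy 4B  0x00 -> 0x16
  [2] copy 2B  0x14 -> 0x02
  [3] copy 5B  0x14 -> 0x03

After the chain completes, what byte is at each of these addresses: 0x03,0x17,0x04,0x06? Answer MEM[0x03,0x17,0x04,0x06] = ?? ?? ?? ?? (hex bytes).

MEM[0x03,0x17,0x04,0x06] = 91 cd df cd

[0] 0x17->0x0f len=2 : 6d c5
[1] 0x00->0x16 len=4 : 08 cd 1f e1
[2] 0x14->0x02 len=2 : 91 df
[3] 0x14->0x03 len=5 : 91 df 08 cd 1f
query mem[0x03]=0x91, mem[0x17]=0xcd, mem[0x04]=0xdf, mem[0x06]=0xcd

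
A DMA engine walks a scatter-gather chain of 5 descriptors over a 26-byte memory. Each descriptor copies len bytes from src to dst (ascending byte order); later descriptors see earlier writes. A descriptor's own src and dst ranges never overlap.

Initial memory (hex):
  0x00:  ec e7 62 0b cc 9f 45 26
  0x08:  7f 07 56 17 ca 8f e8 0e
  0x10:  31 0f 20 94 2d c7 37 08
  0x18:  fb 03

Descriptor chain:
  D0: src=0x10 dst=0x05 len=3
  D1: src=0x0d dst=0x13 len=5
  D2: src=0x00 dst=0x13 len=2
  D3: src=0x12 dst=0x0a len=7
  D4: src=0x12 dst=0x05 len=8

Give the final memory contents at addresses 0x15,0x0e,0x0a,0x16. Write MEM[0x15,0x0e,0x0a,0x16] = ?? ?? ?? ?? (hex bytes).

#0 dst[0x05+3] := {0x31,0x0f,0x20}
#1 dst[0x13+5] := {0x8f,0xe8,0x0e,0x31,0x0f}
#2 dst[0x13+2] := {0xec,0xe7}
#3 dst[0x0a+7] := {0x20,0xec,0xe7,0x0e,0x31,0x0f,0xfb}
#4 dst[0x05+8] := {0x20,0xec,0xe7,0x0e,0x31,0x0f,0xfb,0x03}
query mem[0x15]=0x0e, mem[0x0e]=0x31, mem[0x0a]=0x0f, mem[0x16]=0x31

MEM[0x15,0x0e,0x0a,0x16] = 0e 31 0f 31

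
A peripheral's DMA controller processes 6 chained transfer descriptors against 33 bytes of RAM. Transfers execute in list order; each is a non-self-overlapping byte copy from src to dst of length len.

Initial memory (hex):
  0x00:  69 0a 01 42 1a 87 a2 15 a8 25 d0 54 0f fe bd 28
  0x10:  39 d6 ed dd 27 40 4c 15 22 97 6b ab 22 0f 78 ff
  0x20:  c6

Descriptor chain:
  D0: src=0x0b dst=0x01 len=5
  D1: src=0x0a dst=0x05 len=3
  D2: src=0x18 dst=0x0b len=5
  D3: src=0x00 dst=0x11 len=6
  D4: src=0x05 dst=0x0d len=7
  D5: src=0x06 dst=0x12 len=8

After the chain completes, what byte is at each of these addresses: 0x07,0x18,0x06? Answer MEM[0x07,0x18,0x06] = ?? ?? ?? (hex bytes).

[0] 0x0b->0x01 len=5 : 54 0f fe bd 28
[1] 0x0a->0x05 len=3 : d0 54 0f
[2] 0x18->0x0b len=5 : 22 97 6b ab 22
[3] 0x00->0x11 len=6 : 69 54 0f fe bd d0
[4] 0x05->0x0d len=7 : d0 54 0f a8 25 d0 22
[5] 0x06->0x12 len=8 : 54 0f a8 25 d0 22 97 d0
query mem[0x07]=0x0f, mem[0x18]=0x97, mem[0x06]=0x54

MEM[0x07,0x18,0x06] = 0f 97 54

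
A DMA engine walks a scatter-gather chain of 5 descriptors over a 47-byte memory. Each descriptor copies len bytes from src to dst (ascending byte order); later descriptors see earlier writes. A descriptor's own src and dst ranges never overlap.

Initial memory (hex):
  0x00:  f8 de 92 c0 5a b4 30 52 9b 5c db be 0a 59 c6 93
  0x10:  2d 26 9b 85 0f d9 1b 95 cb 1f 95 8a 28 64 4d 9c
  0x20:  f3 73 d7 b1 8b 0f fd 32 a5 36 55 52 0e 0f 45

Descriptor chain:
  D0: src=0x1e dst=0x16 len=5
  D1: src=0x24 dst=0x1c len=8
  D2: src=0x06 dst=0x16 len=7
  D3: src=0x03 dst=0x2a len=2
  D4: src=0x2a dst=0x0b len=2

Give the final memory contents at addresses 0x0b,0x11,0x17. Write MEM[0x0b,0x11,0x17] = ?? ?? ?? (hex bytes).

[0] 0x1e->0x16 len=5 : 4d 9c f3 73 d7
[1] 0x24->0x1c len=8 : 8b 0f fd 32 a5 36 55 52
[2] 0x06->0x16 len=7 : 30 52 9b 5c db be 0a
[3] 0x03->0x2a len=2 : c0 5a
[4] 0x2a->0x0b len=2 : c0 5a
query mem[0x0b]=0xc0, mem[0x11]=0x26, mem[0x17]=0x52

MEM[0x0b,0x11,0x17] = c0 26 52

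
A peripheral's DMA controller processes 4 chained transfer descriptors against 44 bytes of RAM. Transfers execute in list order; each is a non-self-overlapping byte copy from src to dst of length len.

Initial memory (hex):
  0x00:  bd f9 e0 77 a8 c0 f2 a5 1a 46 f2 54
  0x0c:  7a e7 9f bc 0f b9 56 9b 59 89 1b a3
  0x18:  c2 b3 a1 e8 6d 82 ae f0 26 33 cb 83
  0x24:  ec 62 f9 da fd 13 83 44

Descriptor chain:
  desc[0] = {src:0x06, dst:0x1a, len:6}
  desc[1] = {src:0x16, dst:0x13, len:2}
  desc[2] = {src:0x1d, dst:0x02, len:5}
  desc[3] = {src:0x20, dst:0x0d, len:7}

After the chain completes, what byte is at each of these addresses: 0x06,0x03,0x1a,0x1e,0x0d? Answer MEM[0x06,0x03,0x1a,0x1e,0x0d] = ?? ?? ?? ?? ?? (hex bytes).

D0: mem[0x1a..0x1f] <- [f2 a5 1a 46 f2 54]
D1: mem[0x13..0x14] <- [1b a3]
D2: mem[0x02..0x06] <- [46 f2 54 26 33]
D3: mem[0x0d..0x13] <- [26 33 cb 83 ec 62 f9]
query mem[0x06]=0x33, mem[0x03]=0xf2, mem[0x1a]=0xf2, mem[0x1e]=0xf2, mem[0x0d]=0x26

MEM[0x06,0x03,0x1a,0x1e,0x0d] = 33 f2 f2 f2 26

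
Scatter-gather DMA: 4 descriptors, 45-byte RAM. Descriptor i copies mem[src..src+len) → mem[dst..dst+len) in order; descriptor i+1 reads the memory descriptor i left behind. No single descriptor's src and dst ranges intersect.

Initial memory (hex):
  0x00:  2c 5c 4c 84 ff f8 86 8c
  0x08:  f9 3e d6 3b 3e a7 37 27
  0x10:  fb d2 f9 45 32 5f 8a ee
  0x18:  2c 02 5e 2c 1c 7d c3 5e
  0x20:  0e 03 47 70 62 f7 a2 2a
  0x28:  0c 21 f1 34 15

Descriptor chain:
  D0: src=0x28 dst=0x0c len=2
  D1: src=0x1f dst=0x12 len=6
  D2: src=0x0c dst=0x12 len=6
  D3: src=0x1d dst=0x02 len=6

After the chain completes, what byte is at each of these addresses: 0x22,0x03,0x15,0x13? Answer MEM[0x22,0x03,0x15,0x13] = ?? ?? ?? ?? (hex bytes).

MEM[0x22,0x03,0x15,0x13] = 47 c3 27 21

#0 dst[0x0c+2] := {0x0c,0x21}
#1 dst[0x12+6] := {0x5e,0x0e,0x03,0x47,0x70,0x62}
#2 dst[0x12+6] := {0x0c,0x21,0x37,0x27,0xfb,0xd2}
#3 dst[0x02+6] := {0x7d,0xc3,0x5e,0x0e,0x03,0x47}
query mem[0x22]=0x47, mem[0x03]=0xc3, mem[0x15]=0x27, mem[0x13]=0x21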